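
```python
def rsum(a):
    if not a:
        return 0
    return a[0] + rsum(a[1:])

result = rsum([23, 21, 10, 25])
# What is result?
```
Call trace:
rsum(a=[23, 21, 10, 25])
  rsum(a=[21, 10, 25])
    rsum(a=[10, 25])
      rsum(a=[25])
        rsum(a=[])
        -> return 0
      -> return 25
    -> return 35
  -> return 56
-> return 79

Final answer: 79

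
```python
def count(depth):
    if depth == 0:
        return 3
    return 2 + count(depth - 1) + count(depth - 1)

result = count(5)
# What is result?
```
Call trace (a repeated sub-call is expanded the first time; later identical calls just restate its return value):
count(depth=5)
  count(depth=4)
    count(depth=3)
      count(depth=2)
        count(depth=1)
          count(depth=0)
          -> return 3
          count(depth=0)
          -> return 3
        -> return 8
        count(depth=1) -> return 8  (same call as traced above)
      -> return 18
      count(depth=2) -> return 18  (same call as traced above)
    -> return 38
    count(depth=3) -> return 38  (same call as traced above)
  -> return 78
  count(depth=4) -> return 78  (same call as traced above)
-> return 158

Final answer: 158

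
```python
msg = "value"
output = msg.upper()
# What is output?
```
Trace:
  msg='value'
  msg='value', output='VALUE'

Final answer: 'VALUE'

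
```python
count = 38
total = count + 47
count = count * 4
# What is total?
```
Trace:
  count=38
  count=38, total=85
  count=152, total=85

Final answer: 85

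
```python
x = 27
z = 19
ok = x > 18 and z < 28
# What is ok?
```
Trace:
  x=27
  x=27, z=19
  x=27, z=19, ok=True

Final answer: True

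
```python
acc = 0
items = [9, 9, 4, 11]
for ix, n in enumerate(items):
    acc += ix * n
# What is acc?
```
Trace:
  acc=0
  acc=0, ix=0, n=9
  acc=9, ix=1, n=9
  acc=17, ix=2, n=4
  acc=50, ix=3, n=11

Final answer: 50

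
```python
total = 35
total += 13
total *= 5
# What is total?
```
Trace:
  total=35
  total=48
  total=240

Final answer: 240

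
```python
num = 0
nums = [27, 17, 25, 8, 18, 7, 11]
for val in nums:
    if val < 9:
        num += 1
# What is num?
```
Trace:
  num=0
  num=0, val=27
  num=0, val=17
  num=0, val=25
  num=1, val=8
  num=1, val=18
  num=2, val=7
  num=2, val=11

Final answer: 2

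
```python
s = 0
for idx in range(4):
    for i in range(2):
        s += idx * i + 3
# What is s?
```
Trace:
  s=0
  s=3, idx=0, i=0
  s=6, idx=0, i=1
  s=9, idx=1, i=0
  s=13, idx=1, i=1
  s=16, idx=2, i=0
  s=21, idx=2, i=1
  s=24, idx=3, i=0
  s=30, idx=3, i=1

Final answer: 30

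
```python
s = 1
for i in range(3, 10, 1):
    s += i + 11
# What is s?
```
Trace:
  s=1
  s=15, i=3
  s=30, i=4
  s=46, i=5
  s=63, i=6
  s=81, i=7
  s=100, i=8
  s=120, i=9

Final answer: 120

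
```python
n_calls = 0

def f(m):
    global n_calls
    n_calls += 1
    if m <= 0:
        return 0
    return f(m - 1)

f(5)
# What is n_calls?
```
Call trace:
f(m=5)
  f(m=4)
    f(m=3)
      f(m=2)
        f(m=1)
          f(m=0)
          -> return 0
        -> return 0
      -> return 0
    -> return 0
  -> return 0
-> return 0

n_calls is incremented once per call. f is entered once for each m = 5, 4, 3, 2, 1, 0 (the m <= 0 call returns without recursing), i.e. 5 + 1 calls.
n_calls = 6

Final answer: 6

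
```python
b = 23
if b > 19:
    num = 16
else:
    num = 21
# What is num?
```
Trace:
  b=23
  b=23, num=16

Final answer: 16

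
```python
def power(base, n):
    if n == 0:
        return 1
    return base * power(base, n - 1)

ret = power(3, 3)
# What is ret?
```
Call trace:
power(base=3, n=3)
  power(base=3, n=2)
    power(base=3, n=1)
      power(base=3, n=0)
      -> return 1
    -> return 3
  -> return 9
-> return 27

Final answer: 27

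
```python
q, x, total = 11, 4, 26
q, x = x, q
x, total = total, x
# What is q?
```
Trace:
  q=11, x=4, total=26
  q=4, x=11, total=26
  q=4, x=26, total=11

Final answer: 4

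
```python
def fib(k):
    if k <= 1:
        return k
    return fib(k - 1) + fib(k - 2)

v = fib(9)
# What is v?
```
Call trace (a repeated sub-call is expanded the first time; later identical calls just restate its return value):
fib(k=9)
  fib(k=8)
    fib(k=7)
      fib(k=6)
        fib(k=5)
          fib(k=4)
            fib(k=3)
              fib(k=2)
                fib(k=1)
                -> return 1
                fib(k=0)
                -> return 0
              -> return 1
              fib(k=1)
              -> return 1
            -> return 2
            fib(k=2) -> return 1  (same call as traced above)
          -> return 3
          fib(k=3) -> return 2  (same call as traced above)
        -> return 5
        fib(k=4) -> return 3  (same call as traced above)
      -> return 8
      fib(k=5) -> return 5  (same call as traced above)
    -> return 13
    fib(k=6) -> return 8  (same call as traced above)
  -> return 21
  fib(k=7) -> return 13  (same call as traced above)
-> return 34

Final answer: 34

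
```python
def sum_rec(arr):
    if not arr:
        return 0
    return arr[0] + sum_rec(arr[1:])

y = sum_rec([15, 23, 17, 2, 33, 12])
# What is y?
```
Call trace:
sum_rec(arr=[15, 23, 17, 2, 33, 12])
  sum_rec(arr=[23, 17, 2, 33, 12])
    sum_rec(arr=[17, 2, 33, 12])
      sum_rec(arr=[2, 33, 12])
        sum_rec(arr=[33, 12])
          sum_rec(arr=[12])
            sum_rec(arr=[])
            -> return 0
          -> return 12
        -> return 45
      -> return 47
    -> return 64
  -> return 87
-> return 102

Final answer: 102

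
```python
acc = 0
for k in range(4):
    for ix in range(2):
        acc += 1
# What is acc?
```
Trace:
  acc=0
  acc=1, k=0, ix=0
  acc=2, k=0, ix=1
  acc=3, k=1, ix=0
  acc=4, k=1, ix=1
  acc=5, k=2, ix=0
  acc=6, k=2, ix=1
  acc=7, k=3, ix=0
  acc=8, k=3, ix=1

Final answer: 8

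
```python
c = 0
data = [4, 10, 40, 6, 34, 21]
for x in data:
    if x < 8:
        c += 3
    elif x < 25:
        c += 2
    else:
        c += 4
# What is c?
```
Trace:
  c=0
  c=3, x=4
  c=5, x=10
  c=9, x=40
  c=12, x=6
  c=16, x=34
  c=18, x=21

Final answer: 18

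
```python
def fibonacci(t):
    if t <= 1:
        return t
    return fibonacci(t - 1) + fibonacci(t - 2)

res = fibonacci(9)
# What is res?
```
Call trace (a repeated sub-call is expanded the first time; later identical calls just restate its return value):
fibonacci(t=9)
  fibonacci(t=8)
    fibonacci(t=7)
      fibonacci(t=6)
        fibonacci(t=5)
          fibonacci(t=4)
            fibonacci(t=3)
              fibonacci(t=2)
                fibonacci(t=1)
                -> return 1
                fibonacci(t=0)
                -> return 0
              -> return 1
              fibonacci(t=1)
              -> return 1
            -> return 2
            fibonacci(t=2) -> return 1  (same call as traced above)
          -> return 3
          fibonacci(t=3) -> return 2  (same call as traced above)
        -> return 5
        fibonacci(t=4) -> return 3  (same call as traced above)
      -> return 8
      fibonacci(t=5) -> return 5  (same call as traced above)
    -> return 13
    fibonacci(t=6) -> return 8  (same call as traced above)
  -> return 21
  fibonacci(t=7) -> return 13  (same call as traced above)
-> return 34

Final answer: 34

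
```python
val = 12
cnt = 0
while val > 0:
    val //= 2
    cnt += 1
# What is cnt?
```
Trace:
  val=12
  val=12, cnt=0
  val=6, cnt=1
  val=3, cnt=2
  val=1, cnt=3
  val=0, cnt=4

Final answer: 4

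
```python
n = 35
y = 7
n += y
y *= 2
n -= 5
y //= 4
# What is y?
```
Trace:
  n=35
  n=35, y=7
  n=42, y=7
  n=42, y=14
  n=37, y=14
  n=37, y=3

Final answer: 3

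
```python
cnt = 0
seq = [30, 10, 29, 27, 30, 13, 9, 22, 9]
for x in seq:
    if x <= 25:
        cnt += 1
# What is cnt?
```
Trace:
  cnt=0
  cnt=0, x=30
  cnt=1, x=10
  cnt=1, x=29
  cnt=1, x=27
  cnt=1, x=30
  cnt=2, x=13
  cnt=3, x=9
  cnt=4, x=22
  cnt=5, x=9

Final answer: 5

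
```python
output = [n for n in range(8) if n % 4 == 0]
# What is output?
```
Trace:
  n=0
  n=1
  n=2
  n=3
  n=4
  n=5
  n=6
  n=7
  output=[0, 4]

Final answer: [0, 4]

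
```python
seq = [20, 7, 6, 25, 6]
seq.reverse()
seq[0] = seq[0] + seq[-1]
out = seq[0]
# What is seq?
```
Trace:
  seq=[20, 7, 6, 25, 6]
  seq=[6, 25, 6, 7, 20]
  seq=[26, 25, 6, 7, 20]
  seq=[26, 25, 6, 7, 20], out=26

Final answer: [26, 25, 6, 7, 20]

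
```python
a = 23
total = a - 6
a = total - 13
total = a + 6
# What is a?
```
Trace:
  a=23
  a=23, total=17
  a=4, total=17
  a=4, total=10

Final answer: 4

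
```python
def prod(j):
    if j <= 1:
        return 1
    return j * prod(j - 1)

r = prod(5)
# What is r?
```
Call trace:
prod(j=5)
  prod(j=4)
    prod(j=3)
      prod(j=2)
        prod(j=1)
        -> return 1
      -> return 2
    -> return 6
  -> return 24
-> return 120

Final answer: 120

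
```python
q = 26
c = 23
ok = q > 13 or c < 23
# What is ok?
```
Trace:
  q=26
  q=26, c=23
  q=26, c=23, ok=True

Final answer: True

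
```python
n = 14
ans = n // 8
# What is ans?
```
Trace:
  n=14
  n=14, ans=1

Final answer: 1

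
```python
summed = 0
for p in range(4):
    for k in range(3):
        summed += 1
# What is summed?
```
Trace:
  summed=0
  summed=1, p=0, k=0
  summed=2, p=0, k=1
  summed=3, p=0, k=2
  summed=4, p=1, k=0
  summed=5, p=1, k=1
  summed=6, p=1, k=2
  summed=7, p=2, k=0
  summed=8, p=2, k=1
  summed=9, p=2, k=2
  summed=10, p=3, k=0
  summed=11, p=3, k=1
  summed=12, p=3, k=2

Final answer: 12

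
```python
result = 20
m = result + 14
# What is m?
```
Trace:
  result=20
  result=20, m=34

Final answer: 34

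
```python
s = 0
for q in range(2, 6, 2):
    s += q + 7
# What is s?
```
Trace:
  s=0
  s=9, q=2
  s=20, q=4

Final answer: 20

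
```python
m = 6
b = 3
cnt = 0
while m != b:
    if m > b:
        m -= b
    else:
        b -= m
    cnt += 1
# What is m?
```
Trace:
  m=6
  m=6, b=3
  m=6, b=3, cnt=0
  m=3, b=3, cnt=1

Final answer: 3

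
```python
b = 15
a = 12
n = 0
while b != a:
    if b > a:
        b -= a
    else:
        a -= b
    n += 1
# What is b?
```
Trace:
  b=15
  b=15, a=12
  b=15, a=12, n=0
  b=3, a=12, n=1
  b=3, a=9, n=2
  b=3, a=6, n=3
  b=3, a=3, n=4

Final answer: 3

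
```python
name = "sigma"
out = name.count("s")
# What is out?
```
Trace:
  name='sigma'
  name='sigma', out=1

Final answer: 1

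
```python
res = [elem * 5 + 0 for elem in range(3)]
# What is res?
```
Trace:
  elem=0
  elem=1
  elem=2
  res=[0, 5, 10]

Final answer: [0, 5, 10]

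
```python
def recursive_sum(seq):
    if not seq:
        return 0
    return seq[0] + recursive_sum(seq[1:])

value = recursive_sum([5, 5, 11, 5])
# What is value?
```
Call trace:
recursive_sum(seq=[5, 5, 11, 5])
  recursive_sum(seq=[5, 11, 5])
    recursive_sum(seq=[11, 5])
      recursive_sum(seq=[5])
        recursive_sum(seq=[])
        -> return 0
      -> return 5
    -> return 16
  -> return 21
-> return 26

Final answer: 26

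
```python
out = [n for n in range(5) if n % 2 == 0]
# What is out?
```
Trace:
  n=0
  n=1
  n=2
  n=3
  n=4
  out=[0, 2, 4]

Final answer: [0, 2, 4]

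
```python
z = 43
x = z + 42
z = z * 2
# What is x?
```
Trace:
  z=43
  z=43, x=85
  z=86, x=85

Final answer: 85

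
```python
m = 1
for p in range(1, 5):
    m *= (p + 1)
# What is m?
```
Trace:
  m=1
  m=2, p=1
  m=6, p=2
  m=24, p=3
  m=120, p=4

Final answer: 120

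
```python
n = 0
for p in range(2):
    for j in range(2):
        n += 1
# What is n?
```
Trace:
  n=0
  n=1, p=0, j=0
  n=2, p=0, j=1
  n=3, p=1, j=0
  n=4, p=1, j=1

Final answer: 4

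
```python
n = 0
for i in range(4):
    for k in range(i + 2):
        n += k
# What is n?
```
Trace:
  n=0
  n=0, i=0, k=0
  n=1, i=0, k=1
  n=1, i=1, k=0
  n=2, i=1, k=1
  n=4, i=1, k=2
  n=4, i=2, k=0
  n=5, i=2, k=1
  n=7, i=2, k=2
  n=10, i=2, k=3
  n=10, i=3, k=0
  n=11, i=3, k=1
  n=13, i=3, k=2
  n=16, i=3, k=3
  n=20, i=3, k=4

Final answer: 20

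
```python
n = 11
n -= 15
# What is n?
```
Trace:
  n=11
  n=-4

Final answer: -4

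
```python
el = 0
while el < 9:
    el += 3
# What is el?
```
Trace:
  el=0
  el=3
  el=6
  el=9

Final answer: 9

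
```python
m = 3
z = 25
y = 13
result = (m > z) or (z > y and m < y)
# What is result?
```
Trace:
  m=3
  m=3, z=25
  m=3, z=25, y=13
  m=3, z=25, y=13, result=True

Final answer: True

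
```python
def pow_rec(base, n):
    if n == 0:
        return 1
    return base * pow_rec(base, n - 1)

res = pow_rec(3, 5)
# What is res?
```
Call trace:
pow_rec(base=3, n=5)
  pow_rec(base=3, n=4)
    pow_rec(base=3, n=3)
      pow_rec(base=3, n=2)
        pow_rec(base=3, n=1)
          pow_rec(base=3, n=0)
          -> return 1
        -> return 3
      -> return 9
    -> return 27
  -> return 81
-> return 243

Final answer: 243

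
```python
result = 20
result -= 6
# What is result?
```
Trace:
  result=20
  result=14

Final answer: 14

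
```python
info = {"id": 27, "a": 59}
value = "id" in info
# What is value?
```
Trace:
  info={'id': 27, 'a': 59}
  info={'id': 27, 'a': 59}, value=True

Final answer: True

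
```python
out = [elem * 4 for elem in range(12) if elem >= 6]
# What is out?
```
Trace:
  elem=0
  elem=1
  elem=2
  elem=3
  elem=4
  elem=5
  elem=6
  elem=7
  elem=8
  elem=9
  elem=10
  elem=11
  out=[24, 28, 32, 36, 40, 44]

Final answer: [24, 28, 32, 36, 40, 44]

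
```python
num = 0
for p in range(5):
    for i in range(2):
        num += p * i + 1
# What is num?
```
Trace:
  num=0
  num=1, p=0, i=0
  num=2, p=0, i=1
  num=3, p=1, i=0
  num=5, p=1, i=1
  num=6, p=2, i=0
  num=9, p=2, i=1
  num=10, p=3, i=0
  num=14, p=3, i=1
  num=15, p=4, i=0
  num=20, p=4, i=1

Final answer: 20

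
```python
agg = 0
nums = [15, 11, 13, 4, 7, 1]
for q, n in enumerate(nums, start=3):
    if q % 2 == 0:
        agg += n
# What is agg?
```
Trace:
  agg=0
  agg=0, q=3, n=15
  agg=11, q=4, n=11
  agg=11, q=5, n=13
  agg=15, q=6, n=4
  agg=15, q=7, n=7
  agg=16, q=8, n=1

Final answer: 16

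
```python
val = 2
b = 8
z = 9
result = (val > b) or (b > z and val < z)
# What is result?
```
Trace:
  val=2
  val=2, b=8
  val=2, b=8, z=9
  val=2, b=8, z=9, result=False

Final answer: False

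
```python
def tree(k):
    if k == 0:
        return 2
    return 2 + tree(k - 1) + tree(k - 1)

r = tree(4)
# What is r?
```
Call trace (a repeated sub-call is expanded the first time; later identical calls just restate its return value):
tree(k=4)
  tree(k=3)
    tree(k=2)
      tree(k=1)
        tree(k=0)
        -> return 2
        tree(k=0)
        -> return 2
      -> return 6
      tree(k=1) -> return 6  (same call as traced above)
    -> return 14
    tree(k=2) -> return 14  (same call as traced above)
  -> return 30
  tree(k=3) -> return 30  (same call as traced above)
-> return 62

Final answer: 62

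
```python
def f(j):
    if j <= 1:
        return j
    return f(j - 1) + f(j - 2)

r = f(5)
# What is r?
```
Call trace (a repeated sub-call is expanded the first time; later identical calls just restate its return value):
f(j=5)
  f(j=4)
    f(j=3)
      f(j=2)
        f(j=1)
        -> return 1
        f(j=0)
        -> return 0
      -> return 1
      f(j=1)
      -> return 1
    -> return 2
    f(j=2) -> return 1  (same call as traced above)
  -> return 3
  f(j=3) -> return 2  (same call as traced above)
-> return 5

Final answer: 5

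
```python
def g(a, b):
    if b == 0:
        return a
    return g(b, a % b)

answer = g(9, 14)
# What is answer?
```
Call trace:
g(a=9, b=14)
  g(a=14, b=9)
    g(a=9, b=5)
      g(a=5, b=4)
        g(a=4, b=1)
          g(a=1, b=0)
          -> return 1
        -> return 1
      -> return 1
    -> return 1
  -> return 1
-> return 1

Final answer: 1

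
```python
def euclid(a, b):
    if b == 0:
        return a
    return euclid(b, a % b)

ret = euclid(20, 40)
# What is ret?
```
Call trace:
euclid(a=20, b=40)
  euclid(a=40, b=20)
    euclid(a=20, b=0)
    -> return 20
  -> return 20
-> return 20

Final answer: 20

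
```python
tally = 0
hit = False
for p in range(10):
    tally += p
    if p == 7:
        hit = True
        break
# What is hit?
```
Trace:
  tally=0
  tally=0, hit=False
  tally=0, hit=False, p=0
  tally=1, hit=False, p=1
  tally=3, hit=False, p=2
  tally=6, hit=False, p=3
  tally=10, hit=False, p=4
  tally=15, hit=False, p=5
  tally=21, hit=False, p=6
  tally=28, hit=True, p=7

Final answer: True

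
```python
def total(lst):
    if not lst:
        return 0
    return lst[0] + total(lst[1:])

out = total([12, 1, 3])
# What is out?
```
Call trace:
total(lst=[12, 1, 3])
  total(lst=[1, 3])
    total(lst=[3])
      total(lst=[])
      -> return 0
    -> return 3
  -> return 4
-> return 16

Final answer: 16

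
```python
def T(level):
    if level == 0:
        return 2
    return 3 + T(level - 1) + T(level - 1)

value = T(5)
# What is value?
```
Call trace (a repeated sub-call is expanded the first time; later identical calls just restate its return value):
T(level=5)
  T(level=4)
    T(level=3)
      T(level=2)
        T(level=1)
          T(level=0)
          -> return 2
          T(level=0)
          -> return 2
        -> return 7
        T(level=1) -> return 7  (same call as traced above)
      -> return 17
      T(level=2) -> return 17  (same call as traced above)
    -> return 37
    T(level=3) -> return 37  (same call as traced above)
  -> return 77
  T(level=4) -> return 77  (same call as traced above)
-> return 157

Final answer: 157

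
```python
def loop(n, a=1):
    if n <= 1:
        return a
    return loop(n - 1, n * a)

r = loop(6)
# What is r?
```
Call trace:
loop(n=6, a=1)
  loop(n=5, a=6)
    loop(n=4, a=30)
      loop(n=3, a=120)
        loop(n=2, a=360)
          loop(n=1, a=720)
          -> return 720
        -> return 720
      -> return 720
    -> return 720
  -> return 720
-> return 720

Final answer: 720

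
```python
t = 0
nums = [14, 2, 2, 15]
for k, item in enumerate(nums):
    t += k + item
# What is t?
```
Trace:
  t=0
  t=14, k=0, item=14
  t=17, k=1, item=2
  t=21, k=2, item=2
  t=39, k=3, item=15

Final answer: 39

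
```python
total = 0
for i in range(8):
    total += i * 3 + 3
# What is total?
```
Trace:
  total=0
  total=3, i=0
  total=9, i=1
  total=18, i=2
  total=30, i=3
  total=45, i=4
  total=63, i=5
  total=84, i=6
  total=108, i=7

Final answer: 108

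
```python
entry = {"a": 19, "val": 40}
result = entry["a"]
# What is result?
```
Trace:
  entry={'a': 19, 'val': 40}
  entry={'a': 19, 'val': 40}, result=19

Final answer: 19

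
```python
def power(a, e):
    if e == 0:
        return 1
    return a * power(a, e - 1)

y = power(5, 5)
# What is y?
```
Call trace:
power(a=5, e=5)
  power(a=5, e=4)
    power(a=5, e=3)
      power(a=5, e=2)
        power(a=5, e=1)
          power(a=5, e=0)
          -> return 1
        -> return 5
      -> return 25
    -> return 125
  -> return 625
-> return 3125

Final answer: 3125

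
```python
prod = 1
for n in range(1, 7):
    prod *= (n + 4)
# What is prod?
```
Trace:
  prod=1
  prod=5, n=1
  prod=30, n=2
  prod=210, n=3
  prod=1680, n=4
  prod=15120, n=5
  prod=151200, n=6

Final answer: 151200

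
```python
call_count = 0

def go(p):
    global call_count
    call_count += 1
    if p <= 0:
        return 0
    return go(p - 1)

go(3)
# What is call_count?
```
Call trace:
go(p=3)
  go(p=2)
    go(p=1)
      go(p=0)
      -> return 0
    -> return 0
  -> return 0
-> return 0

call_count is incremented once per call. go is entered once for each p = 3, 2, 1, 0 (the p <= 0 call returns without recursing), i.e. 3 + 1 calls.
call_count = 4

Final answer: 4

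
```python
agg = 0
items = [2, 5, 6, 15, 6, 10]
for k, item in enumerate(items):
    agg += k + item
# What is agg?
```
Trace:
  agg=0
  agg=2, k=0, item=2
  agg=8, k=1, item=5
  agg=16, k=2, item=6
  agg=34, k=3, item=15
  agg=44, k=4, item=6
  agg=59, k=5, item=10

Final answer: 59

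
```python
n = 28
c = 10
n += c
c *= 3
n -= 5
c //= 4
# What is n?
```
Trace:
  n=28
  n=28, c=10
  n=38, c=10
  n=38, c=30
  n=33, c=30
  n=33, c=7

Final answer: 33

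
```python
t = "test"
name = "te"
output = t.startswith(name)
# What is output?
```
Trace:
  t='test'
  t='test', name='te'
  t='test', name='te', output=True

Final answer: True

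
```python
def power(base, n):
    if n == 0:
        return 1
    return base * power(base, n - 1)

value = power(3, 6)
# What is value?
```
Call trace:
power(base=3, n=6)
  power(base=3, n=5)
    power(base=3, n=4)
      power(base=3, n=3)
        power(base=3, n=2)
          power(base=3, n=1)
            power(base=3, n=0)
            -> return 1
          -> return 3
        -> return 9
      -> return 27
    -> return 81
  -> return 243
-> return 729

Final answer: 729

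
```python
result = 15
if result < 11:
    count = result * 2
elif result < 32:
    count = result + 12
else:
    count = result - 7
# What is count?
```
Trace:
  result=15
  result=15, count=27

Final answer: 27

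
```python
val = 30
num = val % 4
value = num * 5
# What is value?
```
Trace:
  val=30
  val=30, num=2
  val=30, num=2, value=10

Final answer: 10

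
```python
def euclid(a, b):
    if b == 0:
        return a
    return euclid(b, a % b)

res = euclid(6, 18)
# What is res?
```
Call trace:
euclid(a=6, b=18)
  euclid(a=18, b=6)
    euclid(a=6, b=0)
    -> return 6
  -> return 6
-> return 6

Final answer: 6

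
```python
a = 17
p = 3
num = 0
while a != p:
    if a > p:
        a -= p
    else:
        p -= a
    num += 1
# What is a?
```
Trace:
  a=17
  a=17, p=3
  a=17, p=3, num=0
  a=14, p=3, num=1
  a=11, p=3, num=2
  a=8, p=3, num=3
  a=5, p=3, num=4
  a=2, p=3, num=5
  a=2, p=1, num=6
  a=1, p=1, num=7

Final answer: 1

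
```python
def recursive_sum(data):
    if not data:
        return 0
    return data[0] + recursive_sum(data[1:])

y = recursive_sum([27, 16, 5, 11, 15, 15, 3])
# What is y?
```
Call trace:
recursive_sum(data=[27, 16, 5, 11, 15, 15, 3])
  recursive_sum(data=[16, 5, 11, 15, 15, 3])
    recursive_sum(data=[5, 11, 15, 15, 3])
      recursive_sum(data=[11, 15, 15, 3])
        recursive_sum(data=[15, 15, 3])
          recursive_sum(data=[15, 3])
            recursive_sum(data=[3])
              recursive_sum(data=[])
              -> return 0
            -> return 3
          -> return 18
        -> return 33
      -> return 44
    -> return 49
  -> return 65
-> return 92

Final answer: 92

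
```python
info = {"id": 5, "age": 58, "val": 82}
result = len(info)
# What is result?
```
Trace:
  info={'id': 5, 'age': 58, 'val': 82}
  info={'id': 5, 'age': 58, 'val': 82}, result=3

Final answer: 3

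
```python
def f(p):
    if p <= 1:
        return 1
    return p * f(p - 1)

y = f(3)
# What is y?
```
Call trace:
f(p=3)
  f(p=2)
    f(p=1)
    -> return 1
  -> return 2
-> return 6

Final answer: 6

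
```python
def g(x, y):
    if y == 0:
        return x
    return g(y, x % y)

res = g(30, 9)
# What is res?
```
Call trace:
g(x=30, y=9)
  g(x=9, y=3)
    g(x=3, y=0)
    -> return 3
  -> return 3
-> return 3

Final answer: 3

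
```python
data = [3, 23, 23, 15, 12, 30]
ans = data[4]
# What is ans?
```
Trace:
  data=[3, 23, 23, 15, 12, 30]
  data=[3, 23, 23, 15, 12, 30], ans=12

Final answer: 12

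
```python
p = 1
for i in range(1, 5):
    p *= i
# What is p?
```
Trace:
  p=1
  p=1, i=1
  p=2, i=2
  p=6, i=3
  p=24, i=4

Final answer: 24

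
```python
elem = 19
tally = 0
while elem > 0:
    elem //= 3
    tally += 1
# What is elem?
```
Trace:
  elem=19
  elem=19, tally=0
  elem=6, tally=1
  elem=2, tally=2
  elem=0, tally=3

Final answer: 0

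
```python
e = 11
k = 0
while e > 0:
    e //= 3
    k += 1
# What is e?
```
Trace:
  e=11
  e=11, k=0
  e=3, k=1
  e=1, k=2
  e=0, k=3

Final answer: 0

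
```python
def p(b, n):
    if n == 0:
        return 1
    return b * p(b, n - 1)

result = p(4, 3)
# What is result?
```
Call trace:
p(b=4, n=3)
  p(b=4, n=2)
    p(b=4, n=1)
      p(b=4, n=0)
      -> return 1
    -> return 4
  -> return 16
-> return 64

Final answer: 64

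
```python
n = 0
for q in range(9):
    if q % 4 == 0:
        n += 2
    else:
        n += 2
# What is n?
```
Trace:
  n=0
  n=2, q=0
  n=4, q=1
  n=6, q=2
  n=8, q=3
  n=10, q=4
  n=12, q=5
  n=14, q=6
  n=16, q=7
  n=18, q=8

Final answer: 18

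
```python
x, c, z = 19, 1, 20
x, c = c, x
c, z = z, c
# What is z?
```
Trace:
  x=19, c=1, z=20
  x=1, c=19, z=20
  x=1, c=20, z=19

Final answer: 19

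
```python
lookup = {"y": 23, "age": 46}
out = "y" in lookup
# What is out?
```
Trace:
  lookup={'y': 23, 'age': 46}
  lookup={'y': 23, 'age': 46}, out=True

Final answer: True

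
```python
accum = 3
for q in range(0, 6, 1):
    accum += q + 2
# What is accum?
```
Trace:
  accum=3
  accum=5, q=0
  accum=8, q=1
  accum=12, q=2
  accum=17, q=3
  accum=23, q=4
  accum=30, q=5

Final answer: 30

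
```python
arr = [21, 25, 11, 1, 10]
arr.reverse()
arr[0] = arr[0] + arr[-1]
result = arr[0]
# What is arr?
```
Trace:
  arr=[21, 25, 11, 1, 10]
  arr=[10, 1, 11, 25, 21]
  arr=[31, 1, 11, 25, 21]
  arr=[31, 1, 11, 25, 21], result=31

Final answer: [31, 1, 11, 25, 21]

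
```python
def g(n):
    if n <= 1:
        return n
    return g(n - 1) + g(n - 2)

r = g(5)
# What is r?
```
Call trace (a repeated sub-call is expanded the first time; later identical calls just restate its return value):
g(n=5)
  g(n=4)
    g(n=3)
      g(n=2)
        g(n=1)
        -> return 1
        g(n=0)
        -> return 0
      -> return 1
      g(n=1)
      -> return 1
    -> return 2
    g(n=2) -> return 1  (same call as traced above)
  -> return 3
  g(n=3) -> return 2  (same call as traced above)
-> return 5

Final answer: 5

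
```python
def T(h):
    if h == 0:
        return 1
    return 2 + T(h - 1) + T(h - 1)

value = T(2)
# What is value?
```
Call trace (a repeated sub-call is expanded the first time; later identical calls just restate its return value):
T(h=2)
  T(h=1)
    T(h=0)
    -> return 1
    T(h=0)
    -> return 1
  -> return 4
  T(h=1) -> return 4  (same call as traced above)
-> return 10

Final answer: 10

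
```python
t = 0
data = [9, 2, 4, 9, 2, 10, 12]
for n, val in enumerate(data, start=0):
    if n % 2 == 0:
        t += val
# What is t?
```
Trace:
  t=0
  t=9, n=0, val=9
  t=9, n=1, val=2
  t=13, n=2, val=4
  t=13, n=3, val=9
  t=15, n=4, val=2
  t=15, n=5, val=10
  t=27, n=6, val=12

Final answer: 27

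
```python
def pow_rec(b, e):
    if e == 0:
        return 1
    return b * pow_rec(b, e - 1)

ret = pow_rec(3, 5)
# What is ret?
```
Call trace:
pow_rec(b=3, e=5)
  pow_rec(b=3, e=4)
    pow_rec(b=3, e=3)
      pow_rec(b=3, e=2)
        pow_rec(b=3, e=1)
          pow_rec(b=3, e=0)
          -> return 1
        -> return 3
      -> return 9
    -> return 27
  -> return 81
-> return 243

Final answer: 243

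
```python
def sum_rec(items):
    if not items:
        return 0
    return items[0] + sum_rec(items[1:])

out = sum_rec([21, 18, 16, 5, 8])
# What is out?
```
Call trace:
sum_rec(items=[21, 18, 16, 5, 8])
  sum_rec(items=[18, 16, 5, 8])
    sum_rec(items=[16, 5, 8])
      sum_rec(items=[5, 8])
        sum_rec(items=[8])
          sum_rec(items=[])
          -> return 0
        -> return 8
      -> return 13
    -> return 29
  -> return 47
-> return 68

Final answer: 68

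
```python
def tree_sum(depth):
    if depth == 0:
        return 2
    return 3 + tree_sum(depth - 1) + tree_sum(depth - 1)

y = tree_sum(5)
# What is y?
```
Call trace (a repeated sub-call is expanded the first time; later identical calls just restate its return value):
tree_sum(depth=5)
  tree_sum(depth=4)
    tree_sum(depth=3)
      tree_sum(depth=2)
        tree_sum(depth=1)
          tree_sum(depth=0)
          -> return 2
          tree_sum(depth=0)
          -> return 2
        -> return 7
        tree_sum(depth=1) -> return 7  (same call as traced above)
      -> return 17
      tree_sum(depth=2) -> return 17  (same call as traced above)
    -> return 37
    tree_sum(depth=3) -> return 37  (same call as traced above)
  -> return 77
  tree_sum(depth=4) -> return 77  (same call as traced above)
-> return 157

Final answer: 157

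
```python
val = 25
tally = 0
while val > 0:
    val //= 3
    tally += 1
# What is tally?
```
Trace:
  val=25
  val=25, tally=0
  val=8, tally=1
  val=2, tally=2
  val=0, tally=3

Final answer: 3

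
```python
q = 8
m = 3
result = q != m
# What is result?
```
Trace:
  q=8
  q=8, m=3
  q=8, m=3, result=True

Final answer: True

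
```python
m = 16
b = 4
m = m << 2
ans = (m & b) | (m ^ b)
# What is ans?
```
Trace:
  m=16
  m=16, b=4
  m=64, b=4
  m=64, b=4, ans=68

Final answer: 68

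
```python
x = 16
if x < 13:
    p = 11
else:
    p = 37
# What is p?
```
Trace:
  x=16
  x=16, p=37

Final answer: 37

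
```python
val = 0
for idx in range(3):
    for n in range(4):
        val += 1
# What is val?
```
Trace:
  val=0
  val=1, idx=0, n=0
  val=2, idx=0, n=1
  val=3, idx=0, n=2
  val=4, idx=0, n=3
  val=5, idx=1, n=0
  val=6, idx=1, n=1
  val=7, idx=1, n=2
  val=8, idx=1, n=3
  val=9, idx=2, n=0
  val=10, idx=2, n=1
  val=11, idx=2, n=2
  val=12, idx=2, n=3

Final answer: 12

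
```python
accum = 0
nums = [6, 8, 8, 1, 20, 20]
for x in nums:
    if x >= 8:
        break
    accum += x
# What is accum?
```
Trace:
  accum=0
  accum=6, x=6
  accum=6, x=8

Final answer: 6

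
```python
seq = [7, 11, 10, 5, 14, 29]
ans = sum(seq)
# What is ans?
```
Trace:
  seq=[7, 11, 10, 5, 14, 29]
  seq=[7, 11, 10, 5, 14, 29], ans=76

Final answer: 76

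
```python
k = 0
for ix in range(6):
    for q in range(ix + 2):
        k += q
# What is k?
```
Trace:
  k=0
  k=0, ix=0, q=0
  k=1, ix=0, q=1
  k=1, ix=1, q=0
  k=2, ix=1, q=1
  k=4, ix=1, q=2
  k=4, ix=2, q=0
  k=5, ix=2, q=1
  k=7, ix=2, q=2
  k=10, ix=2, q=3
  k=10, ix=3, q=0
  k=11, ix=3, q=1
  k=13, ix=3, q=2
  k=16, ix=3, q=3
  k=20, ix=3, q=4
  k=20, ix=4, q=0
  k=21, ix=4, q=1
  k=23, ix=4, q=2
  k=26, ix=4, q=3
  k=30, ix=4, q=4
  k=35, ix=4, q=5
  k=35, ix=5, q=0
  k=36, ix=5, q=1
  k=38, ix=5, q=2
  k=41, ix=5, q=3
  k=45, ix=5, q=4
  k=50, ix=5, q=5
  k=56, ix=5, q=6

Final answer: 56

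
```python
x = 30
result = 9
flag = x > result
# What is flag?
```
Trace:
  x=30
  x=30, result=9
  x=30, result=9, flag=True

Final answer: True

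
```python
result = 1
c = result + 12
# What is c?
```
Trace:
  result=1
  result=1, c=13

Final answer: 13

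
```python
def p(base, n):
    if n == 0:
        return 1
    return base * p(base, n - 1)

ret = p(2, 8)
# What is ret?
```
Call trace:
p(base=2, n=8)
  p(base=2, n=7)
    p(base=2, n=6)
      p(base=2, n=5)
        p(base=2, n=4)
          p(base=2, n=3)
            p(base=2, n=2)
              p(base=2, n=1)
                p(base=2, n=0)
                -> return 1
              -> return 2
            -> return 4
          -> return 8
        -> return 16
      -> return 32
    -> return 64
  -> return 128
-> return 256

Final answer: 256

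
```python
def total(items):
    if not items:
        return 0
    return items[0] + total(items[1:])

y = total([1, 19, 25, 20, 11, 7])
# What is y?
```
Call trace:
total(items=[1, 19, 25, 20, 11, 7])
  total(items=[19, 25, 20, 11, 7])
    total(items=[25, 20, 11, 7])
      total(items=[20, 11, 7])
        total(items=[11, 7])
          total(items=[7])
            total(items=[])
            -> return 0
          -> return 7
        -> return 18
      -> return 38
    -> return 63
  -> return 82
-> return 83

Final answer: 83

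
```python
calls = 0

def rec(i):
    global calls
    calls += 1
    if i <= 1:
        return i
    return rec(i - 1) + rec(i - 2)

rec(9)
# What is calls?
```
Call trace (a repeated sub-call is expanded the first time; later identical calls just restate its return value):
rec(i=9)
  rec(i=8)
    rec(i=7)
      rec(i=6)
        rec(i=5)
          rec(i=4)
            rec(i=3)
              rec(i=2)
                rec(i=1)
                -> return 1
                rec(i=0)
                -> return 0
              -> return 1
              rec(i=1)
              -> return 1
            -> return 2
            rec(i=2) -> return 1  (same call as traced above)
          -> return 3
          rec(i=3) -> return 2  (same call as traced above)
        -> return 5
        rec(i=4) -> return 3  (same call as traced above)
      -> return 8
      rec(i=5) -> return 5  (same call as traced above)
    -> return 13
    rec(i=6) -> return 8  (same call as traced above)
  -> return 21
  rec(i=7) -> return 13  (same call as traced above)
-> return 34

calls is incremented once per call, so count the calls in each subtree. Let C(i) = number of calls made by rec(i).
C(0) = C(1) = 1 (base case, no recursion); C(i) = 1 + C(i - 1) + C(i - 2) otherwise.
C(2) = 1 + C(1) + C(0) = 1 + 1 + 1 = 3
C(3) = 1 + C(2) + C(1) = 1 + 3 + 1 = 5
C(4) = 1 + C(3) + C(2) = 1 + 5 + 3 = 9
C(5) = 1 + C(4) + C(3) = 1 + 9 + 5 = 15
C(6) = 1 + C(5) + C(4) = 1 + 15 + 9 = 25
C(7) = 1 + C(6) + C(5) = 1 + 25 + 15 = 41
C(8) = 1 + C(7) + C(6) = 1 + 41 + 25 = 67
C(9) = 1 + C(8) + C(7) = 1 + 67 + 41 = 109
calls = C(9) = 109

Final answer: 109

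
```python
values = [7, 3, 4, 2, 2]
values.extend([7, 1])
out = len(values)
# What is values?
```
Trace:
  values=[7, 3, 4, 2, 2]
  values=[7, 3, 4, 2, 2, 7, 1]
  values=[7, 3, 4, 2, 2, 7, 1], out=7

Final answer: [7, 3, 4, 2, 2, 7, 1]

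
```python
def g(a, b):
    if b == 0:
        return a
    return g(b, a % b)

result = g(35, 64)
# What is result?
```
Call trace:
g(a=35, b=64)
  g(a=64, b=35)
    g(a=35, b=29)
      g(a=29, b=6)
        g(a=6, b=5)
          g(a=5, b=1)
            g(a=1, b=0)
            -> return 1
          -> return 1
        -> return 1
      -> return 1
    -> return 1
  -> return 1
-> return 1

Final answer: 1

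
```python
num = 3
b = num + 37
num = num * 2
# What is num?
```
Trace:
  num=3
  num=3, b=40
  num=6, b=40

Final answer: 6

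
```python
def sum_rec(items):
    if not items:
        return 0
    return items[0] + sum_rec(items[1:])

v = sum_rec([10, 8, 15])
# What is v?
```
Call trace:
sum_rec(items=[10, 8, 15])
  sum_rec(items=[8, 15])
    sum_rec(items=[15])
      sum_rec(items=[])
      -> return 0
    -> return 15
  -> return 23
-> return 33

Final answer: 33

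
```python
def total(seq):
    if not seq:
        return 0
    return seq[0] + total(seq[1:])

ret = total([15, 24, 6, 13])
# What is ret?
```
Call trace:
total(seq=[15, 24, 6, 13])
  total(seq=[24, 6, 13])
    total(seq=[6, 13])
      total(seq=[13])
        total(seq=[])
        -> return 0
      -> return 13
    -> return 19
  -> return 43
-> return 58

Final answer: 58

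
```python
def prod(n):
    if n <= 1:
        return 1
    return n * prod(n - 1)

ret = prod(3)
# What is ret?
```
Call trace:
prod(n=3)
  prod(n=2)
    prod(n=1)
    -> return 1
  -> return 2
-> return 6

Final answer: 6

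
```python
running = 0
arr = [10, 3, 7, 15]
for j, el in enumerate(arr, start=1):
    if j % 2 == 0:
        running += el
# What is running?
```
Trace:
  running=0
  running=0, j=1, el=10
  running=3, j=2, el=3
  running=3, j=3, el=7
  running=18, j=4, el=15

Final answer: 18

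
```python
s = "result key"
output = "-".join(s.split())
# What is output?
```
Trace:
  s='result key'
  s='result key', output='result-key'

Final answer: 'result-key'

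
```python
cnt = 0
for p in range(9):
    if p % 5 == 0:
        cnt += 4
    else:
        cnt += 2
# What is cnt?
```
Trace:
  cnt=0
  cnt=4, p=0
  cnt=6, p=1
  cnt=8, p=2
  cnt=10, p=3
  cnt=12, p=4
  cnt=16, p=5
  cnt=18, p=6
  cnt=20, p=7
  cnt=22, p=8

Final answer: 22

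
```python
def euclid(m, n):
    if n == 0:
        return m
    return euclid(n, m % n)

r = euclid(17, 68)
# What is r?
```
Call trace:
euclid(m=17, n=68)
  euclid(m=68, n=17)
    euclid(m=17, n=0)
    -> return 17
  -> return 17
-> return 17

Final answer: 17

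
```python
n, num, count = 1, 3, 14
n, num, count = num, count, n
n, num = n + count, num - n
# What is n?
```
Trace:
  n=1, num=3, count=14
  n=3, num=14, count=1
  n=4, num=11, count=1

Final answer: 4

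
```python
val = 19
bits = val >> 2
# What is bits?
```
Trace:
  val=19
  val=19, bits=4

Final answer: 4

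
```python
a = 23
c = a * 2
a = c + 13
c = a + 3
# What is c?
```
Trace:
  a=23
  a=23, c=46
  a=59, c=46
  a=59, c=62

Final answer: 62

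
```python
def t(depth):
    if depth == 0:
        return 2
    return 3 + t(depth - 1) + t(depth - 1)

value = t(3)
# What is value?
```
Call trace (a repeated sub-call is expanded the first time; later identical calls just restate its return value):
t(depth=3)
  t(depth=2)
    t(depth=1)
      t(depth=0)
      -> return 2
      t(depth=0)
      -> return 2
    -> return 7
    t(depth=1) -> return 7  (same call as traced above)
  -> return 17
  t(depth=2) -> return 17  (same call as traced above)
-> return 37

Final answer: 37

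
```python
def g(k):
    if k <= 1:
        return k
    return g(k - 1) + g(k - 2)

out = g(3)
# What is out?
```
Call trace:
g(k=3)
  g(k=2)
    g(k=1)
    -> return 1
    g(k=0)
    -> return 0
  -> return 1
  g(k=1)
  -> return 1
-> return 2

Final answer: 2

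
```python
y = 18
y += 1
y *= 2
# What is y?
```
Trace:
  y=18
  y=19
  y=38

Final answer: 38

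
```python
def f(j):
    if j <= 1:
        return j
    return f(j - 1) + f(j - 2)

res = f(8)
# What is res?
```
Call trace (a repeated sub-call is expanded the first time; later identical calls just restate its return value):
f(j=8)
  f(j=7)
    f(j=6)
      f(j=5)
        f(j=4)
          f(j=3)
            f(j=2)
              f(j=1)
              -> return 1
              f(j=0)
              -> return 0
            -> return 1
            f(j=1)
            -> return 1
          -> return 2
          f(j=2) -> return 1  (same call as traced above)
        -> return 3
        f(j=3) -> return 2  (same call as traced above)
      -> return 5
      f(j=4) -> return 3  (same call as traced above)
    -> return 8
    f(j=5) -> return 5  (same call as traced above)
  -> return 13
  f(j=6) -> return 8  (same call as traced above)
-> return 21

Final answer: 21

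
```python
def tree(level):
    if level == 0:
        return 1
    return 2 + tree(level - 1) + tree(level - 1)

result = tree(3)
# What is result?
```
Call trace (a repeated sub-call is expanded the first time; later identical calls just restate its return value):
tree(level=3)
  tree(level=2)
    tree(level=1)
      tree(level=0)
      -> return 1
      tree(level=0)
      -> return 1
    -> return 4
    tree(level=1) -> return 4  (same call as traced above)
  -> return 10
  tree(level=2) -> return 10  (same call as traced above)
-> return 22

Final answer: 22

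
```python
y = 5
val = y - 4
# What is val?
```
Trace:
  y=5
  y=5, val=1

Final answer: 1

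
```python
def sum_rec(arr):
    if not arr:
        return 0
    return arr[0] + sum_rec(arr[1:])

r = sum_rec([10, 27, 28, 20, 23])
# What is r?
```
Call trace:
sum_rec(arr=[10, 27, 28, 20, 23])
  sum_rec(arr=[27, 28, 20, 23])
    sum_rec(arr=[28, 20, 23])
      sum_rec(arr=[20, 23])
        sum_rec(arr=[23])
          sum_rec(arr=[])
          -> return 0
        -> return 23
      -> return 43
    -> return 71
  -> return 98
-> return 108

Final answer: 108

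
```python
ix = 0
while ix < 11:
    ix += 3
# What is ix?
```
Trace:
  ix=0
  ix=3
  ix=6
  ix=9
  ix=12

Final answer: 12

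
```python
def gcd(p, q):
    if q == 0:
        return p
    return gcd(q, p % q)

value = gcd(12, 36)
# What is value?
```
Call trace:
gcd(p=12, q=36)
  gcd(p=36, q=12)
    gcd(p=12, q=0)
    -> return 12
  -> return 12
-> return 12

Final answer: 12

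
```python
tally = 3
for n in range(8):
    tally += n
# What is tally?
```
Trace:
  tally=3
  tally=3, n=0
  tally=4, n=1
  tally=6, n=2
  tally=9, n=3
  tally=13, n=4
  tally=18, n=5
  tally=24, n=6
  tally=31, n=7

Final answer: 31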